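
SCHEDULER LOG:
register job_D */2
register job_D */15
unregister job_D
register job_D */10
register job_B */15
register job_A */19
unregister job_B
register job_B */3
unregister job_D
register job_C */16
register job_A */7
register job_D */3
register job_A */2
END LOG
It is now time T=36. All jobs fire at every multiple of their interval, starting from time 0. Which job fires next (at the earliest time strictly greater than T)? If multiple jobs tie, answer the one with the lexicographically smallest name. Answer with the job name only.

Op 1: register job_D */2 -> active={job_D:*/2}
Op 2: register job_D */15 -> active={job_D:*/15}
Op 3: unregister job_D -> active={}
Op 4: register job_D */10 -> active={job_D:*/10}
Op 5: register job_B */15 -> active={job_B:*/15, job_D:*/10}
Op 6: register job_A */19 -> active={job_A:*/19, job_B:*/15, job_D:*/10}
Op 7: unregister job_B -> active={job_A:*/19, job_D:*/10}
Op 8: register job_B */3 -> active={job_A:*/19, job_B:*/3, job_D:*/10}
Op 9: unregister job_D -> active={job_A:*/19, job_B:*/3}
Op 10: register job_C */16 -> active={job_A:*/19, job_B:*/3, job_C:*/16}
Op 11: register job_A */7 -> active={job_A:*/7, job_B:*/3, job_C:*/16}
Op 12: register job_D */3 -> active={job_A:*/7, job_B:*/3, job_C:*/16, job_D:*/3}
Op 13: register job_A */2 -> active={job_A:*/2, job_B:*/3, job_C:*/16, job_D:*/3}
  job_A: interval 2, next fire after T=36 is 38
  job_B: interval 3, next fire after T=36 is 39
  job_C: interval 16, next fire after T=36 is 48
  job_D: interval 3, next fire after T=36 is 39
Earliest = 38, winner (lex tiebreak) = job_A

Answer: job_A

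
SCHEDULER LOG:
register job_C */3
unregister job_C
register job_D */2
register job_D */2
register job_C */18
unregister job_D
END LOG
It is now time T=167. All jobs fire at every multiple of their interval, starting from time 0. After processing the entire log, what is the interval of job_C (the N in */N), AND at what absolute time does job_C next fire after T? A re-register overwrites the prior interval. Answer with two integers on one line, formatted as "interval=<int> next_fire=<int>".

Op 1: register job_C */3 -> active={job_C:*/3}
Op 2: unregister job_C -> active={}
Op 3: register job_D */2 -> active={job_D:*/2}
Op 4: register job_D */2 -> active={job_D:*/2}
Op 5: register job_C */18 -> active={job_C:*/18, job_D:*/2}
Op 6: unregister job_D -> active={job_C:*/18}
Final interval of job_C = 18
Next fire of job_C after T=167: (167//18+1)*18 = 180

Answer: interval=18 next_fire=180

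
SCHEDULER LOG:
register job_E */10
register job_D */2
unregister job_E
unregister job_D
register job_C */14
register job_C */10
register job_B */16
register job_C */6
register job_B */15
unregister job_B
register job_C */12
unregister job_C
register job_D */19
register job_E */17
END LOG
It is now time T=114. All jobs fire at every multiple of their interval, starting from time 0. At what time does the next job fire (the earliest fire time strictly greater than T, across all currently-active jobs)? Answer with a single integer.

Op 1: register job_E */10 -> active={job_E:*/10}
Op 2: register job_D */2 -> active={job_D:*/2, job_E:*/10}
Op 3: unregister job_E -> active={job_D:*/2}
Op 4: unregister job_D -> active={}
Op 5: register job_C */14 -> active={job_C:*/14}
Op 6: register job_C */10 -> active={job_C:*/10}
Op 7: register job_B */16 -> active={job_B:*/16, job_C:*/10}
Op 8: register job_C */6 -> active={job_B:*/16, job_C:*/6}
Op 9: register job_B */15 -> active={job_B:*/15, job_C:*/6}
Op 10: unregister job_B -> active={job_C:*/6}
Op 11: register job_C */12 -> active={job_C:*/12}
Op 12: unregister job_C -> active={}
Op 13: register job_D */19 -> active={job_D:*/19}
Op 14: register job_E */17 -> active={job_D:*/19, job_E:*/17}
  job_D: interval 19, next fire after T=114 is 133
  job_E: interval 17, next fire after T=114 is 119
Earliest fire time = 119 (job job_E)

Answer: 119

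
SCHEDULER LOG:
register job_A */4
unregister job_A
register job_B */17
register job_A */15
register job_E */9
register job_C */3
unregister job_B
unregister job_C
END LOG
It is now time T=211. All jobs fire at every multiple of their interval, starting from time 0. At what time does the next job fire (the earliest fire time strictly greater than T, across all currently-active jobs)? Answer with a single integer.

Answer: 216

Derivation:
Op 1: register job_A */4 -> active={job_A:*/4}
Op 2: unregister job_A -> active={}
Op 3: register job_B */17 -> active={job_B:*/17}
Op 4: register job_A */15 -> active={job_A:*/15, job_B:*/17}
Op 5: register job_E */9 -> active={job_A:*/15, job_B:*/17, job_E:*/9}
Op 6: register job_C */3 -> active={job_A:*/15, job_B:*/17, job_C:*/3, job_E:*/9}
Op 7: unregister job_B -> active={job_A:*/15, job_C:*/3, job_E:*/9}
Op 8: unregister job_C -> active={job_A:*/15, job_E:*/9}
  job_A: interval 15, next fire after T=211 is 225
  job_E: interval 9, next fire after T=211 is 216
Earliest fire time = 216 (job job_E)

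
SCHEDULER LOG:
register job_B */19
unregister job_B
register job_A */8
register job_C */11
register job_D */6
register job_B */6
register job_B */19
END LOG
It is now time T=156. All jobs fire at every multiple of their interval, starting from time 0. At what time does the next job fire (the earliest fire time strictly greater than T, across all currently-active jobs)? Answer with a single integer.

Answer: 160

Derivation:
Op 1: register job_B */19 -> active={job_B:*/19}
Op 2: unregister job_B -> active={}
Op 3: register job_A */8 -> active={job_A:*/8}
Op 4: register job_C */11 -> active={job_A:*/8, job_C:*/11}
Op 5: register job_D */6 -> active={job_A:*/8, job_C:*/11, job_D:*/6}
Op 6: register job_B */6 -> active={job_A:*/8, job_B:*/6, job_C:*/11, job_D:*/6}
Op 7: register job_B */19 -> active={job_A:*/8, job_B:*/19, job_C:*/11, job_D:*/6}
  job_A: interval 8, next fire after T=156 is 160
  job_B: interval 19, next fire after T=156 is 171
  job_C: interval 11, next fire after T=156 is 165
  job_D: interval 6, next fire after T=156 is 162
Earliest fire time = 160 (job job_A)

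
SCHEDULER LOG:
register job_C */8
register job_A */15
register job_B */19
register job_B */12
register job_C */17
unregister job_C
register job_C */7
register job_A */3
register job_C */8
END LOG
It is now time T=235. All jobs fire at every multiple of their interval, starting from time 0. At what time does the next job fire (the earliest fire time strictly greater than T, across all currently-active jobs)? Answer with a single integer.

Op 1: register job_C */8 -> active={job_C:*/8}
Op 2: register job_A */15 -> active={job_A:*/15, job_C:*/8}
Op 3: register job_B */19 -> active={job_A:*/15, job_B:*/19, job_C:*/8}
Op 4: register job_B */12 -> active={job_A:*/15, job_B:*/12, job_C:*/8}
Op 5: register job_C */17 -> active={job_A:*/15, job_B:*/12, job_C:*/17}
Op 6: unregister job_C -> active={job_A:*/15, job_B:*/12}
Op 7: register job_C */7 -> active={job_A:*/15, job_B:*/12, job_C:*/7}
Op 8: register job_A */3 -> active={job_A:*/3, job_B:*/12, job_C:*/7}
Op 9: register job_C */8 -> active={job_A:*/3, job_B:*/12, job_C:*/8}
  job_A: interval 3, next fire after T=235 is 237
  job_B: interval 12, next fire after T=235 is 240
  job_C: interval 8, next fire after T=235 is 240
Earliest fire time = 237 (job job_A)

Answer: 237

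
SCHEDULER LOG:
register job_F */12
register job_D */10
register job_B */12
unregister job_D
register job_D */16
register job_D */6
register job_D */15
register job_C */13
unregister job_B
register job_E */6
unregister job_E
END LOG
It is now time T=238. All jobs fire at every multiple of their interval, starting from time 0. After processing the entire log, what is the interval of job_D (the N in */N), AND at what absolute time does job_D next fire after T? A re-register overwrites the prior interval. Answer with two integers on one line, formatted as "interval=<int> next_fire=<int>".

Answer: interval=15 next_fire=240

Derivation:
Op 1: register job_F */12 -> active={job_F:*/12}
Op 2: register job_D */10 -> active={job_D:*/10, job_F:*/12}
Op 3: register job_B */12 -> active={job_B:*/12, job_D:*/10, job_F:*/12}
Op 4: unregister job_D -> active={job_B:*/12, job_F:*/12}
Op 5: register job_D */16 -> active={job_B:*/12, job_D:*/16, job_F:*/12}
Op 6: register job_D */6 -> active={job_B:*/12, job_D:*/6, job_F:*/12}
Op 7: register job_D */15 -> active={job_B:*/12, job_D:*/15, job_F:*/12}
Op 8: register job_C */13 -> active={job_B:*/12, job_C:*/13, job_D:*/15, job_F:*/12}
Op 9: unregister job_B -> active={job_C:*/13, job_D:*/15, job_F:*/12}
Op 10: register job_E */6 -> active={job_C:*/13, job_D:*/15, job_E:*/6, job_F:*/12}
Op 11: unregister job_E -> active={job_C:*/13, job_D:*/15, job_F:*/12}
Final interval of job_D = 15
Next fire of job_D after T=238: (238//15+1)*15 = 240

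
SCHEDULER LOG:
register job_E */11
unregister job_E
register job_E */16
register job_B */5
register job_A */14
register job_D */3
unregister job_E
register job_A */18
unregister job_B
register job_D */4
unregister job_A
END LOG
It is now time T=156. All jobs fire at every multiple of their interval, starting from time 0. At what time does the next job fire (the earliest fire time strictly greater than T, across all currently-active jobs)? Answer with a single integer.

Answer: 160

Derivation:
Op 1: register job_E */11 -> active={job_E:*/11}
Op 2: unregister job_E -> active={}
Op 3: register job_E */16 -> active={job_E:*/16}
Op 4: register job_B */5 -> active={job_B:*/5, job_E:*/16}
Op 5: register job_A */14 -> active={job_A:*/14, job_B:*/5, job_E:*/16}
Op 6: register job_D */3 -> active={job_A:*/14, job_B:*/5, job_D:*/3, job_E:*/16}
Op 7: unregister job_E -> active={job_A:*/14, job_B:*/5, job_D:*/3}
Op 8: register job_A */18 -> active={job_A:*/18, job_B:*/5, job_D:*/3}
Op 9: unregister job_B -> active={job_A:*/18, job_D:*/3}
Op 10: register job_D */4 -> active={job_A:*/18, job_D:*/4}
Op 11: unregister job_A -> active={job_D:*/4}
  job_D: interval 4, next fire after T=156 is 160
Earliest fire time = 160 (job job_D)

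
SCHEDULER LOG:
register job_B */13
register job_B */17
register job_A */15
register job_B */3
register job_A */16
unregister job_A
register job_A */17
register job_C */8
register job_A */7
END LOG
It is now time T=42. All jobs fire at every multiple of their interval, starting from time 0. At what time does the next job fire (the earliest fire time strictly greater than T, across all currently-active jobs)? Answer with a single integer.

Answer: 45

Derivation:
Op 1: register job_B */13 -> active={job_B:*/13}
Op 2: register job_B */17 -> active={job_B:*/17}
Op 3: register job_A */15 -> active={job_A:*/15, job_B:*/17}
Op 4: register job_B */3 -> active={job_A:*/15, job_B:*/3}
Op 5: register job_A */16 -> active={job_A:*/16, job_B:*/3}
Op 6: unregister job_A -> active={job_B:*/3}
Op 7: register job_A */17 -> active={job_A:*/17, job_B:*/3}
Op 8: register job_C */8 -> active={job_A:*/17, job_B:*/3, job_C:*/8}
Op 9: register job_A */7 -> active={job_A:*/7, job_B:*/3, job_C:*/8}
  job_A: interval 7, next fire after T=42 is 49
  job_B: interval 3, next fire after T=42 is 45
  job_C: interval 8, next fire after T=42 is 48
Earliest fire time = 45 (job job_B)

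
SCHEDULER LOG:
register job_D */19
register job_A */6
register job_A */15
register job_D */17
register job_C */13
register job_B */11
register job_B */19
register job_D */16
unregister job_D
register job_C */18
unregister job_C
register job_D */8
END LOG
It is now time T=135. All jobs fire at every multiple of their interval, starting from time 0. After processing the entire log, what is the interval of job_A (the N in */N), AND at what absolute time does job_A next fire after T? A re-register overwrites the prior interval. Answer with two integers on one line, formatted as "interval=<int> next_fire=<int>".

Op 1: register job_D */19 -> active={job_D:*/19}
Op 2: register job_A */6 -> active={job_A:*/6, job_D:*/19}
Op 3: register job_A */15 -> active={job_A:*/15, job_D:*/19}
Op 4: register job_D */17 -> active={job_A:*/15, job_D:*/17}
Op 5: register job_C */13 -> active={job_A:*/15, job_C:*/13, job_D:*/17}
Op 6: register job_B */11 -> active={job_A:*/15, job_B:*/11, job_C:*/13, job_D:*/17}
Op 7: register job_B */19 -> active={job_A:*/15, job_B:*/19, job_C:*/13, job_D:*/17}
Op 8: register job_D */16 -> active={job_A:*/15, job_B:*/19, job_C:*/13, job_D:*/16}
Op 9: unregister job_D -> active={job_A:*/15, job_B:*/19, job_C:*/13}
Op 10: register job_C */18 -> active={job_A:*/15, job_B:*/19, job_C:*/18}
Op 11: unregister job_C -> active={job_A:*/15, job_B:*/19}
Op 12: register job_D */8 -> active={job_A:*/15, job_B:*/19, job_D:*/8}
Final interval of job_A = 15
Next fire of job_A after T=135: (135//15+1)*15 = 150

Answer: interval=15 next_fire=150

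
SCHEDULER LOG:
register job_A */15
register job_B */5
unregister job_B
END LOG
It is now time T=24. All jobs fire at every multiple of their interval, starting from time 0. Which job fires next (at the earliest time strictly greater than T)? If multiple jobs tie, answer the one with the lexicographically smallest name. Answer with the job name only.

Op 1: register job_A */15 -> active={job_A:*/15}
Op 2: register job_B */5 -> active={job_A:*/15, job_B:*/5}
Op 3: unregister job_B -> active={job_A:*/15}
  job_A: interval 15, next fire after T=24 is 30
Earliest = 30, winner (lex tiebreak) = job_A

Answer: job_A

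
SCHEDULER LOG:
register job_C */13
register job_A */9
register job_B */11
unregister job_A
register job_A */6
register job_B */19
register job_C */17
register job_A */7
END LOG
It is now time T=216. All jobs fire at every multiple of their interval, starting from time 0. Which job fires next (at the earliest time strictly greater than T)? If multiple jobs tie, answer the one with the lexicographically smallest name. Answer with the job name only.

Answer: job_A

Derivation:
Op 1: register job_C */13 -> active={job_C:*/13}
Op 2: register job_A */9 -> active={job_A:*/9, job_C:*/13}
Op 3: register job_B */11 -> active={job_A:*/9, job_B:*/11, job_C:*/13}
Op 4: unregister job_A -> active={job_B:*/11, job_C:*/13}
Op 5: register job_A */6 -> active={job_A:*/6, job_B:*/11, job_C:*/13}
Op 6: register job_B */19 -> active={job_A:*/6, job_B:*/19, job_C:*/13}
Op 7: register job_C */17 -> active={job_A:*/6, job_B:*/19, job_C:*/17}
Op 8: register job_A */7 -> active={job_A:*/7, job_B:*/19, job_C:*/17}
  job_A: interval 7, next fire after T=216 is 217
  job_B: interval 19, next fire after T=216 is 228
  job_C: interval 17, next fire after T=216 is 221
Earliest = 217, winner (lex tiebreak) = job_A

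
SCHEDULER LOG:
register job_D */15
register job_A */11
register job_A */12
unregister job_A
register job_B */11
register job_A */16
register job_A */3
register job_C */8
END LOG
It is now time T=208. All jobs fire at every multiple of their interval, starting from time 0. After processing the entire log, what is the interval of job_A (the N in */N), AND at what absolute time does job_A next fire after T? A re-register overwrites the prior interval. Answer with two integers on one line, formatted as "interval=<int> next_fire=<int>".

Op 1: register job_D */15 -> active={job_D:*/15}
Op 2: register job_A */11 -> active={job_A:*/11, job_D:*/15}
Op 3: register job_A */12 -> active={job_A:*/12, job_D:*/15}
Op 4: unregister job_A -> active={job_D:*/15}
Op 5: register job_B */11 -> active={job_B:*/11, job_D:*/15}
Op 6: register job_A */16 -> active={job_A:*/16, job_B:*/11, job_D:*/15}
Op 7: register job_A */3 -> active={job_A:*/3, job_B:*/11, job_D:*/15}
Op 8: register job_C */8 -> active={job_A:*/3, job_B:*/11, job_C:*/8, job_D:*/15}
Final interval of job_A = 3
Next fire of job_A after T=208: (208//3+1)*3 = 210

Answer: interval=3 next_fire=210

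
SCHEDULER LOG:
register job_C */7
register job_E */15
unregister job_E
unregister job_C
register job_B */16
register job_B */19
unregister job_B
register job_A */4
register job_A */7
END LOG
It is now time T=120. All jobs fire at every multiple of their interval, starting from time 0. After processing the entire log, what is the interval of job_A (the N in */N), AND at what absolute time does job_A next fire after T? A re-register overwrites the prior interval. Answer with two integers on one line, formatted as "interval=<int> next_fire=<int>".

Answer: interval=7 next_fire=126

Derivation:
Op 1: register job_C */7 -> active={job_C:*/7}
Op 2: register job_E */15 -> active={job_C:*/7, job_E:*/15}
Op 3: unregister job_E -> active={job_C:*/7}
Op 4: unregister job_C -> active={}
Op 5: register job_B */16 -> active={job_B:*/16}
Op 6: register job_B */19 -> active={job_B:*/19}
Op 7: unregister job_B -> active={}
Op 8: register job_A */4 -> active={job_A:*/4}
Op 9: register job_A */7 -> active={job_A:*/7}
Final interval of job_A = 7
Next fire of job_A after T=120: (120//7+1)*7 = 126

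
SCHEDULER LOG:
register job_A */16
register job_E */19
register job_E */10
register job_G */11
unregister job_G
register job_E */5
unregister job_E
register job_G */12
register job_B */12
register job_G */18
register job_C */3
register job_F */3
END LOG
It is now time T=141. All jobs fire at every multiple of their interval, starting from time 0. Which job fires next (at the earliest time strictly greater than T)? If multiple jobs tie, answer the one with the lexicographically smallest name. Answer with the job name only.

Op 1: register job_A */16 -> active={job_A:*/16}
Op 2: register job_E */19 -> active={job_A:*/16, job_E:*/19}
Op 3: register job_E */10 -> active={job_A:*/16, job_E:*/10}
Op 4: register job_G */11 -> active={job_A:*/16, job_E:*/10, job_G:*/11}
Op 5: unregister job_G -> active={job_A:*/16, job_E:*/10}
Op 6: register job_E */5 -> active={job_A:*/16, job_E:*/5}
Op 7: unregister job_E -> active={job_A:*/16}
Op 8: register job_G */12 -> active={job_A:*/16, job_G:*/12}
Op 9: register job_B */12 -> active={job_A:*/16, job_B:*/12, job_G:*/12}
Op 10: register job_G */18 -> active={job_A:*/16, job_B:*/12, job_G:*/18}
Op 11: register job_C */3 -> active={job_A:*/16, job_B:*/12, job_C:*/3, job_G:*/18}
Op 12: register job_F */3 -> active={job_A:*/16, job_B:*/12, job_C:*/3, job_F:*/3, job_G:*/18}
  job_A: interval 16, next fire after T=141 is 144
  job_B: interval 12, next fire after T=141 is 144
  job_C: interval 3, next fire after T=141 is 144
  job_F: interval 3, next fire after T=141 is 144
  job_G: interval 18, next fire after T=141 is 144
Earliest = 144, winner (lex tiebreak) = job_A

Answer: job_A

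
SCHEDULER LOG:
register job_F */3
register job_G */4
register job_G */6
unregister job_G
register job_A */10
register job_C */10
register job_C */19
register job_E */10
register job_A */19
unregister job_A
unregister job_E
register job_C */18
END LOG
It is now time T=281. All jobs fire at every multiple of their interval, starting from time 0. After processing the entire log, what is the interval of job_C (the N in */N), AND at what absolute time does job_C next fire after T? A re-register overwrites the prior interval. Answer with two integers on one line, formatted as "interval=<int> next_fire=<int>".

Answer: interval=18 next_fire=288

Derivation:
Op 1: register job_F */3 -> active={job_F:*/3}
Op 2: register job_G */4 -> active={job_F:*/3, job_G:*/4}
Op 3: register job_G */6 -> active={job_F:*/3, job_G:*/6}
Op 4: unregister job_G -> active={job_F:*/3}
Op 5: register job_A */10 -> active={job_A:*/10, job_F:*/3}
Op 6: register job_C */10 -> active={job_A:*/10, job_C:*/10, job_F:*/3}
Op 7: register job_C */19 -> active={job_A:*/10, job_C:*/19, job_F:*/3}
Op 8: register job_E */10 -> active={job_A:*/10, job_C:*/19, job_E:*/10, job_F:*/3}
Op 9: register job_A */19 -> active={job_A:*/19, job_C:*/19, job_E:*/10, job_F:*/3}
Op 10: unregister job_A -> active={job_C:*/19, job_E:*/10, job_F:*/3}
Op 11: unregister job_E -> active={job_C:*/19, job_F:*/3}
Op 12: register job_C */18 -> active={job_C:*/18, job_F:*/3}
Final interval of job_C = 18
Next fire of job_C after T=281: (281//18+1)*18 = 288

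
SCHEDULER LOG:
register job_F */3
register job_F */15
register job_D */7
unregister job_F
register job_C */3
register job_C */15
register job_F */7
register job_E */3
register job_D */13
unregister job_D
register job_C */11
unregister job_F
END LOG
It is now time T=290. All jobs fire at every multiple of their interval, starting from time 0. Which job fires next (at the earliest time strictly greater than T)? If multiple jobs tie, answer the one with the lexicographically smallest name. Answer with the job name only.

Op 1: register job_F */3 -> active={job_F:*/3}
Op 2: register job_F */15 -> active={job_F:*/15}
Op 3: register job_D */7 -> active={job_D:*/7, job_F:*/15}
Op 4: unregister job_F -> active={job_D:*/7}
Op 5: register job_C */3 -> active={job_C:*/3, job_D:*/7}
Op 6: register job_C */15 -> active={job_C:*/15, job_D:*/7}
Op 7: register job_F */7 -> active={job_C:*/15, job_D:*/7, job_F:*/7}
Op 8: register job_E */3 -> active={job_C:*/15, job_D:*/7, job_E:*/3, job_F:*/7}
Op 9: register job_D */13 -> active={job_C:*/15, job_D:*/13, job_E:*/3, job_F:*/7}
Op 10: unregister job_D -> active={job_C:*/15, job_E:*/3, job_F:*/7}
Op 11: register job_C */11 -> active={job_C:*/11, job_E:*/3, job_F:*/7}
Op 12: unregister job_F -> active={job_C:*/11, job_E:*/3}
  job_C: interval 11, next fire after T=290 is 297
  job_E: interval 3, next fire after T=290 is 291
Earliest = 291, winner (lex tiebreak) = job_E

Answer: job_E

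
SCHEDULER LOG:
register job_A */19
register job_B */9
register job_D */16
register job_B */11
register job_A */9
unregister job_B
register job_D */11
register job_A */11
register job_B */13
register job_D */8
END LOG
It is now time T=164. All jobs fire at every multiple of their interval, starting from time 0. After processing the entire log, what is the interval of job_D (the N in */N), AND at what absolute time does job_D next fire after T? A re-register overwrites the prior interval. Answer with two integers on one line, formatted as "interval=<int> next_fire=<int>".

Op 1: register job_A */19 -> active={job_A:*/19}
Op 2: register job_B */9 -> active={job_A:*/19, job_B:*/9}
Op 3: register job_D */16 -> active={job_A:*/19, job_B:*/9, job_D:*/16}
Op 4: register job_B */11 -> active={job_A:*/19, job_B:*/11, job_D:*/16}
Op 5: register job_A */9 -> active={job_A:*/9, job_B:*/11, job_D:*/16}
Op 6: unregister job_B -> active={job_A:*/9, job_D:*/16}
Op 7: register job_D */11 -> active={job_A:*/9, job_D:*/11}
Op 8: register job_A */11 -> active={job_A:*/11, job_D:*/11}
Op 9: register job_B */13 -> active={job_A:*/11, job_B:*/13, job_D:*/11}
Op 10: register job_D */8 -> active={job_A:*/11, job_B:*/13, job_D:*/8}
Final interval of job_D = 8
Next fire of job_D after T=164: (164//8+1)*8 = 168

Answer: interval=8 next_fire=168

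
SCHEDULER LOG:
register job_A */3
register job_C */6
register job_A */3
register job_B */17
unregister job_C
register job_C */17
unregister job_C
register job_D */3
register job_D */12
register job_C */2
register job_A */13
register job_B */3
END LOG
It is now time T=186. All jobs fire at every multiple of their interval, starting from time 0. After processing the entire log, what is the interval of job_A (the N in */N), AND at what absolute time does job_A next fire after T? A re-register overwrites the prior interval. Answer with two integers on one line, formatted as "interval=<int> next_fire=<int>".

Op 1: register job_A */3 -> active={job_A:*/3}
Op 2: register job_C */6 -> active={job_A:*/3, job_C:*/6}
Op 3: register job_A */3 -> active={job_A:*/3, job_C:*/6}
Op 4: register job_B */17 -> active={job_A:*/3, job_B:*/17, job_C:*/6}
Op 5: unregister job_C -> active={job_A:*/3, job_B:*/17}
Op 6: register job_C */17 -> active={job_A:*/3, job_B:*/17, job_C:*/17}
Op 7: unregister job_C -> active={job_A:*/3, job_B:*/17}
Op 8: register job_D */3 -> active={job_A:*/3, job_B:*/17, job_D:*/3}
Op 9: register job_D */12 -> active={job_A:*/3, job_B:*/17, job_D:*/12}
Op 10: register job_C */2 -> active={job_A:*/3, job_B:*/17, job_C:*/2, job_D:*/12}
Op 11: register job_A */13 -> active={job_A:*/13, job_B:*/17, job_C:*/2, job_D:*/12}
Op 12: register job_B */3 -> active={job_A:*/13, job_B:*/3, job_C:*/2, job_D:*/12}
Final interval of job_A = 13
Next fire of job_A after T=186: (186//13+1)*13 = 195

Answer: interval=13 next_fire=195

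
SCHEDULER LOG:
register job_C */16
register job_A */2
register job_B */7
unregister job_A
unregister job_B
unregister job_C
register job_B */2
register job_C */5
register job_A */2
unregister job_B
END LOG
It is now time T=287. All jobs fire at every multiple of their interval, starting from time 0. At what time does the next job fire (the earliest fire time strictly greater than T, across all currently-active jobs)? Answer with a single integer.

Answer: 288

Derivation:
Op 1: register job_C */16 -> active={job_C:*/16}
Op 2: register job_A */2 -> active={job_A:*/2, job_C:*/16}
Op 3: register job_B */7 -> active={job_A:*/2, job_B:*/7, job_C:*/16}
Op 4: unregister job_A -> active={job_B:*/7, job_C:*/16}
Op 5: unregister job_B -> active={job_C:*/16}
Op 6: unregister job_C -> active={}
Op 7: register job_B */2 -> active={job_B:*/2}
Op 8: register job_C */5 -> active={job_B:*/2, job_C:*/5}
Op 9: register job_A */2 -> active={job_A:*/2, job_B:*/2, job_C:*/5}
Op 10: unregister job_B -> active={job_A:*/2, job_C:*/5}
  job_A: interval 2, next fire after T=287 is 288
  job_C: interval 5, next fire after T=287 is 290
Earliest fire time = 288 (job job_A)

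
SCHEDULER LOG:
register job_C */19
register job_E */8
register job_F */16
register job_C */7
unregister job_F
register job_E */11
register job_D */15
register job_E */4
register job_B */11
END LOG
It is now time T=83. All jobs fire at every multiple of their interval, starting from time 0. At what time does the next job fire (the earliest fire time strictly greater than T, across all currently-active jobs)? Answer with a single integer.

Answer: 84

Derivation:
Op 1: register job_C */19 -> active={job_C:*/19}
Op 2: register job_E */8 -> active={job_C:*/19, job_E:*/8}
Op 3: register job_F */16 -> active={job_C:*/19, job_E:*/8, job_F:*/16}
Op 4: register job_C */7 -> active={job_C:*/7, job_E:*/8, job_F:*/16}
Op 5: unregister job_F -> active={job_C:*/7, job_E:*/8}
Op 6: register job_E */11 -> active={job_C:*/7, job_E:*/11}
Op 7: register job_D */15 -> active={job_C:*/7, job_D:*/15, job_E:*/11}
Op 8: register job_E */4 -> active={job_C:*/7, job_D:*/15, job_E:*/4}
Op 9: register job_B */11 -> active={job_B:*/11, job_C:*/7, job_D:*/15, job_E:*/4}
  job_B: interval 11, next fire after T=83 is 88
  job_C: interval 7, next fire after T=83 is 84
  job_D: interval 15, next fire after T=83 is 90
  job_E: interval 4, next fire after T=83 is 84
Earliest fire time = 84 (job job_C)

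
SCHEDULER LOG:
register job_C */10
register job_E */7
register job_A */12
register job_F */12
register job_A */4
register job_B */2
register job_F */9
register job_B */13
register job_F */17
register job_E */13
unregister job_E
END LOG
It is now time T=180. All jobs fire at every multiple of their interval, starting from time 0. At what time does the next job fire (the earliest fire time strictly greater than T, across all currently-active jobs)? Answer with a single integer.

Op 1: register job_C */10 -> active={job_C:*/10}
Op 2: register job_E */7 -> active={job_C:*/10, job_E:*/7}
Op 3: register job_A */12 -> active={job_A:*/12, job_C:*/10, job_E:*/7}
Op 4: register job_F */12 -> active={job_A:*/12, job_C:*/10, job_E:*/7, job_F:*/12}
Op 5: register job_A */4 -> active={job_A:*/4, job_C:*/10, job_E:*/7, job_F:*/12}
Op 6: register job_B */2 -> active={job_A:*/4, job_B:*/2, job_C:*/10, job_E:*/7, job_F:*/12}
Op 7: register job_F */9 -> active={job_A:*/4, job_B:*/2, job_C:*/10, job_E:*/7, job_F:*/9}
Op 8: register job_B */13 -> active={job_A:*/4, job_B:*/13, job_C:*/10, job_E:*/7, job_F:*/9}
Op 9: register job_F */17 -> active={job_A:*/4, job_B:*/13, job_C:*/10, job_E:*/7, job_F:*/17}
Op 10: register job_E */13 -> active={job_A:*/4, job_B:*/13, job_C:*/10, job_E:*/13, job_F:*/17}
Op 11: unregister job_E -> active={job_A:*/4, job_B:*/13, job_C:*/10, job_F:*/17}
  job_A: interval 4, next fire after T=180 is 184
  job_B: interval 13, next fire after T=180 is 182
  job_C: interval 10, next fire after T=180 is 190
  job_F: interval 17, next fire after T=180 is 187
Earliest fire time = 182 (job job_B)

Answer: 182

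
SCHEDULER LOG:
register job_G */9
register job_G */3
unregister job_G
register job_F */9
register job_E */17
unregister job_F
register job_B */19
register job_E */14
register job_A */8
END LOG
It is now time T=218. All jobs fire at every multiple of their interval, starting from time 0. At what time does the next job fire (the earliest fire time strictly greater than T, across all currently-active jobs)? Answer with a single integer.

Op 1: register job_G */9 -> active={job_G:*/9}
Op 2: register job_G */3 -> active={job_G:*/3}
Op 3: unregister job_G -> active={}
Op 4: register job_F */9 -> active={job_F:*/9}
Op 5: register job_E */17 -> active={job_E:*/17, job_F:*/9}
Op 6: unregister job_F -> active={job_E:*/17}
Op 7: register job_B */19 -> active={job_B:*/19, job_E:*/17}
Op 8: register job_E */14 -> active={job_B:*/19, job_E:*/14}
Op 9: register job_A */8 -> active={job_A:*/8, job_B:*/19, job_E:*/14}
  job_A: interval 8, next fire after T=218 is 224
  job_B: interval 19, next fire after T=218 is 228
  job_E: interval 14, next fire after T=218 is 224
Earliest fire time = 224 (job job_A)

Answer: 224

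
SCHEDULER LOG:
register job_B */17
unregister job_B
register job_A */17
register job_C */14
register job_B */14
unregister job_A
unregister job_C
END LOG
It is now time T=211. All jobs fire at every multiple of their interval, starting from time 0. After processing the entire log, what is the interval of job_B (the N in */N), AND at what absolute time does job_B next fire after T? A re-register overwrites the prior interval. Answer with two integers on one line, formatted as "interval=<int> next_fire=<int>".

Answer: interval=14 next_fire=224

Derivation:
Op 1: register job_B */17 -> active={job_B:*/17}
Op 2: unregister job_B -> active={}
Op 3: register job_A */17 -> active={job_A:*/17}
Op 4: register job_C */14 -> active={job_A:*/17, job_C:*/14}
Op 5: register job_B */14 -> active={job_A:*/17, job_B:*/14, job_C:*/14}
Op 6: unregister job_A -> active={job_B:*/14, job_C:*/14}
Op 7: unregister job_C -> active={job_B:*/14}
Final interval of job_B = 14
Next fire of job_B after T=211: (211//14+1)*14 = 224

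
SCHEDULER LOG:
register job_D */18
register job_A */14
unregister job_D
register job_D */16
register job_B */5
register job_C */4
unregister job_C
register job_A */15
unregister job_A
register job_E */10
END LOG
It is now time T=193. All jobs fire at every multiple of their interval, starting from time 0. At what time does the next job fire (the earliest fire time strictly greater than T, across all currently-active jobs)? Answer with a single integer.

Op 1: register job_D */18 -> active={job_D:*/18}
Op 2: register job_A */14 -> active={job_A:*/14, job_D:*/18}
Op 3: unregister job_D -> active={job_A:*/14}
Op 4: register job_D */16 -> active={job_A:*/14, job_D:*/16}
Op 5: register job_B */5 -> active={job_A:*/14, job_B:*/5, job_D:*/16}
Op 6: register job_C */4 -> active={job_A:*/14, job_B:*/5, job_C:*/4, job_D:*/16}
Op 7: unregister job_C -> active={job_A:*/14, job_B:*/5, job_D:*/16}
Op 8: register job_A */15 -> active={job_A:*/15, job_B:*/5, job_D:*/16}
Op 9: unregister job_A -> active={job_B:*/5, job_D:*/16}
Op 10: register job_E */10 -> active={job_B:*/5, job_D:*/16, job_E:*/10}
  job_B: interval 5, next fire after T=193 is 195
  job_D: interval 16, next fire after T=193 is 208
  job_E: interval 10, next fire after T=193 is 200
Earliest fire time = 195 (job job_B)

Answer: 195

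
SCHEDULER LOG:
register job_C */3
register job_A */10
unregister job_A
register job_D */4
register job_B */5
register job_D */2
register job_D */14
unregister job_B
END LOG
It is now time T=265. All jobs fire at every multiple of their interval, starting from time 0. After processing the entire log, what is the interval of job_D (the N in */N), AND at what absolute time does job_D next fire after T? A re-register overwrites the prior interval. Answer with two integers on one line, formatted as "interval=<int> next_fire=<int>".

Answer: interval=14 next_fire=266

Derivation:
Op 1: register job_C */3 -> active={job_C:*/3}
Op 2: register job_A */10 -> active={job_A:*/10, job_C:*/3}
Op 3: unregister job_A -> active={job_C:*/3}
Op 4: register job_D */4 -> active={job_C:*/3, job_D:*/4}
Op 5: register job_B */5 -> active={job_B:*/5, job_C:*/3, job_D:*/4}
Op 6: register job_D */2 -> active={job_B:*/5, job_C:*/3, job_D:*/2}
Op 7: register job_D */14 -> active={job_B:*/5, job_C:*/3, job_D:*/14}
Op 8: unregister job_B -> active={job_C:*/3, job_D:*/14}
Final interval of job_D = 14
Next fire of job_D after T=265: (265//14+1)*14 = 266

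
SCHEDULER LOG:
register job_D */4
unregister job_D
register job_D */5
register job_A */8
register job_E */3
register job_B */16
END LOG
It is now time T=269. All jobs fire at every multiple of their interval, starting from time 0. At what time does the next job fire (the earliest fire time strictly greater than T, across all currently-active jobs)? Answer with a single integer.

Op 1: register job_D */4 -> active={job_D:*/4}
Op 2: unregister job_D -> active={}
Op 3: register job_D */5 -> active={job_D:*/5}
Op 4: register job_A */8 -> active={job_A:*/8, job_D:*/5}
Op 5: register job_E */3 -> active={job_A:*/8, job_D:*/5, job_E:*/3}
Op 6: register job_B */16 -> active={job_A:*/8, job_B:*/16, job_D:*/5, job_E:*/3}
  job_A: interval 8, next fire after T=269 is 272
  job_B: interval 16, next fire after T=269 is 272
  job_D: interval 5, next fire after T=269 is 270
  job_E: interval 3, next fire after T=269 is 270
Earliest fire time = 270 (job job_D)

Answer: 270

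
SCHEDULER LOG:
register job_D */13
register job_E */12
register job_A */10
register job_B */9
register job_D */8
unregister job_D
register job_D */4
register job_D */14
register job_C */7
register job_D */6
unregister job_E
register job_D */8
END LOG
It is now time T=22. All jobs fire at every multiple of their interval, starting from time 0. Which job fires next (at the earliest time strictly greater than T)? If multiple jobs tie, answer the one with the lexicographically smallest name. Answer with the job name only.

Answer: job_D

Derivation:
Op 1: register job_D */13 -> active={job_D:*/13}
Op 2: register job_E */12 -> active={job_D:*/13, job_E:*/12}
Op 3: register job_A */10 -> active={job_A:*/10, job_D:*/13, job_E:*/12}
Op 4: register job_B */9 -> active={job_A:*/10, job_B:*/9, job_D:*/13, job_E:*/12}
Op 5: register job_D */8 -> active={job_A:*/10, job_B:*/9, job_D:*/8, job_E:*/12}
Op 6: unregister job_D -> active={job_A:*/10, job_B:*/9, job_E:*/12}
Op 7: register job_D */4 -> active={job_A:*/10, job_B:*/9, job_D:*/4, job_E:*/12}
Op 8: register job_D */14 -> active={job_A:*/10, job_B:*/9, job_D:*/14, job_E:*/12}
Op 9: register job_C */7 -> active={job_A:*/10, job_B:*/9, job_C:*/7, job_D:*/14, job_E:*/12}
Op 10: register job_D */6 -> active={job_A:*/10, job_B:*/9, job_C:*/7, job_D:*/6, job_E:*/12}
Op 11: unregister job_E -> active={job_A:*/10, job_B:*/9, job_C:*/7, job_D:*/6}
Op 12: register job_D */8 -> active={job_A:*/10, job_B:*/9, job_C:*/7, job_D:*/8}
  job_A: interval 10, next fire after T=22 is 30
  job_B: interval 9, next fire after T=22 is 27
  job_C: interval 7, next fire after T=22 is 28
  job_D: interval 8, next fire after T=22 is 24
Earliest = 24, winner (lex tiebreak) = job_D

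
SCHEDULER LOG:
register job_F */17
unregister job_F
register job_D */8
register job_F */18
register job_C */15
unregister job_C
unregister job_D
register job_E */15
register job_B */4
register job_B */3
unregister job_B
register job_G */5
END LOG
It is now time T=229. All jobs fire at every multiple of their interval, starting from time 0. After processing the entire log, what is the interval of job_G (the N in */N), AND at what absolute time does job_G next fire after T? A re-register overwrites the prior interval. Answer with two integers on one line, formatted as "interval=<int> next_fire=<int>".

Answer: interval=5 next_fire=230

Derivation:
Op 1: register job_F */17 -> active={job_F:*/17}
Op 2: unregister job_F -> active={}
Op 3: register job_D */8 -> active={job_D:*/8}
Op 4: register job_F */18 -> active={job_D:*/8, job_F:*/18}
Op 5: register job_C */15 -> active={job_C:*/15, job_D:*/8, job_F:*/18}
Op 6: unregister job_C -> active={job_D:*/8, job_F:*/18}
Op 7: unregister job_D -> active={job_F:*/18}
Op 8: register job_E */15 -> active={job_E:*/15, job_F:*/18}
Op 9: register job_B */4 -> active={job_B:*/4, job_E:*/15, job_F:*/18}
Op 10: register job_B */3 -> active={job_B:*/3, job_E:*/15, job_F:*/18}
Op 11: unregister job_B -> active={job_E:*/15, job_F:*/18}
Op 12: register job_G */5 -> active={job_E:*/15, job_F:*/18, job_G:*/5}
Final interval of job_G = 5
Next fire of job_G after T=229: (229//5+1)*5 = 230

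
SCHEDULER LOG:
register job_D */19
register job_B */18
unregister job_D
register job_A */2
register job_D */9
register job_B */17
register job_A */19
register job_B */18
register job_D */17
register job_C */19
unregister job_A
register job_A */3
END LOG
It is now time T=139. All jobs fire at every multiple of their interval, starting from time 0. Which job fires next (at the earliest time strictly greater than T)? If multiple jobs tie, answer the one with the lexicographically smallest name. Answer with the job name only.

Op 1: register job_D */19 -> active={job_D:*/19}
Op 2: register job_B */18 -> active={job_B:*/18, job_D:*/19}
Op 3: unregister job_D -> active={job_B:*/18}
Op 4: register job_A */2 -> active={job_A:*/2, job_B:*/18}
Op 5: register job_D */9 -> active={job_A:*/2, job_B:*/18, job_D:*/9}
Op 6: register job_B */17 -> active={job_A:*/2, job_B:*/17, job_D:*/9}
Op 7: register job_A */19 -> active={job_A:*/19, job_B:*/17, job_D:*/9}
Op 8: register job_B */18 -> active={job_A:*/19, job_B:*/18, job_D:*/9}
Op 9: register job_D */17 -> active={job_A:*/19, job_B:*/18, job_D:*/17}
Op 10: register job_C */19 -> active={job_A:*/19, job_B:*/18, job_C:*/19, job_D:*/17}
Op 11: unregister job_A -> active={job_B:*/18, job_C:*/19, job_D:*/17}
Op 12: register job_A */3 -> active={job_A:*/3, job_B:*/18, job_C:*/19, job_D:*/17}
  job_A: interval 3, next fire after T=139 is 141
  job_B: interval 18, next fire after T=139 is 144
  job_C: interval 19, next fire after T=139 is 152
  job_D: interval 17, next fire after T=139 is 153
Earliest = 141, winner (lex tiebreak) = job_A

Answer: job_A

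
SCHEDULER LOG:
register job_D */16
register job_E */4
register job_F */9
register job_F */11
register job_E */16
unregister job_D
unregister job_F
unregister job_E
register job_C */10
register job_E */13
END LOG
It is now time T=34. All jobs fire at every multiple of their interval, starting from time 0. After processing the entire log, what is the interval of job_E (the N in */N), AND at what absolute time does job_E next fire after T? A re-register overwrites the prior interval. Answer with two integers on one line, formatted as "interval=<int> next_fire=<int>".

Answer: interval=13 next_fire=39

Derivation:
Op 1: register job_D */16 -> active={job_D:*/16}
Op 2: register job_E */4 -> active={job_D:*/16, job_E:*/4}
Op 3: register job_F */9 -> active={job_D:*/16, job_E:*/4, job_F:*/9}
Op 4: register job_F */11 -> active={job_D:*/16, job_E:*/4, job_F:*/11}
Op 5: register job_E */16 -> active={job_D:*/16, job_E:*/16, job_F:*/11}
Op 6: unregister job_D -> active={job_E:*/16, job_F:*/11}
Op 7: unregister job_F -> active={job_E:*/16}
Op 8: unregister job_E -> active={}
Op 9: register job_C */10 -> active={job_C:*/10}
Op 10: register job_E */13 -> active={job_C:*/10, job_E:*/13}
Final interval of job_E = 13
Next fire of job_E after T=34: (34//13+1)*13 = 39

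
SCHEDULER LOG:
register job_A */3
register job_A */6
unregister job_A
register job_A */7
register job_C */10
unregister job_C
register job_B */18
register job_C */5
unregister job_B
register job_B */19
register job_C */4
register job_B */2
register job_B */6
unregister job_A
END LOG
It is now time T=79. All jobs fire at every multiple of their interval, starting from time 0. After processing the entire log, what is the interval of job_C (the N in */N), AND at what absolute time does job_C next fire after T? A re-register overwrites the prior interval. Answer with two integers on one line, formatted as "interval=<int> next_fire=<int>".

Answer: interval=4 next_fire=80

Derivation:
Op 1: register job_A */3 -> active={job_A:*/3}
Op 2: register job_A */6 -> active={job_A:*/6}
Op 3: unregister job_A -> active={}
Op 4: register job_A */7 -> active={job_A:*/7}
Op 5: register job_C */10 -> active={job_A:*/7, job_C:*/10}
Op 6: unregister job_C -> active={job_A:*/7}
Op 7: register job_B */18 -> active={job_A:*/7, job_B:*/18}
Op 8: register job_C */5 -> active={job_A:*/7, job_B:*/18, job_C:*/5}
Op 9: unregister job_B -> active={job_A:*/7, job_C:*/5}
Op 10: register job_B */19 -> active={job_A:*/7, job_B:*/19, job_C:*/5}
Op 11: register job_C */4 -> active={job_A:*/7, job_B:*/19, job_C:*/4}
Op 12: register job_B */2 -> active={job_A:*/7, job_B:*/2, job_C:*/4}
Op 13: register job_B */6 -> active={job_A:*/7, job_B:*/6, job_C:*/4}
Op 14: unregister job_A -> active={job_B:*/6, job_C:*/4}
Final interval of job_C = 4
Next fire of job_C after T=79: (79//4+1)*4 = 80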